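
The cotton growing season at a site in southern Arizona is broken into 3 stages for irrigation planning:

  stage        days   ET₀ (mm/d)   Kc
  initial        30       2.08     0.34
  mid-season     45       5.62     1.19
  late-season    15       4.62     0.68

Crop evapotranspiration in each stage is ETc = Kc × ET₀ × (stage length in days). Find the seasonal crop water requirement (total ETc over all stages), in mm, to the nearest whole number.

initial: 0.34 × 2.08 × 30 = 21.22 mm
mid-season: 1.19 × 5.62 × 45 = 300.95 mm
late-season: 0.68 × 4.62 × 15 = 47.12 mm
Seasonal total = 369.29 mm

369 mm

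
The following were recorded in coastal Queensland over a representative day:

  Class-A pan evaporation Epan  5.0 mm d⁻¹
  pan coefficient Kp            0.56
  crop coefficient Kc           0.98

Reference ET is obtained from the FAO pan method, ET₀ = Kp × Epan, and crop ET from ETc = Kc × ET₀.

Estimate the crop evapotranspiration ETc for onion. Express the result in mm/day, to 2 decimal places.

ET₀ = 0.56 × 5.0 = 2.8000 mm/d
ETc = Kc × ET₀ = 0.98 × 2.8000 = 2.7440 mm/d

2.74 mm/day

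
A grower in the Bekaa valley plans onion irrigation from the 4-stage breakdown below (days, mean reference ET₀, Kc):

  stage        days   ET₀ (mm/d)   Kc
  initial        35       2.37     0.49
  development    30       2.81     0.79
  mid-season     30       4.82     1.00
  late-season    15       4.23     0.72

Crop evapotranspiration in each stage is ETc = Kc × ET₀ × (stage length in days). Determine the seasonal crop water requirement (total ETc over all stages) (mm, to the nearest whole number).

initial: 0.49 × 2.37 × 35 = 40.65 mm
development: 0.79 × 2.81 × 30 = 66.60 mm
mid-season: 1.00 × 4.82 × 30 = 144.60 mm
late-season: 0.72 × 4.23 × 15 = 45.68 mm
Seasonal total = 297.53 mm

298 mm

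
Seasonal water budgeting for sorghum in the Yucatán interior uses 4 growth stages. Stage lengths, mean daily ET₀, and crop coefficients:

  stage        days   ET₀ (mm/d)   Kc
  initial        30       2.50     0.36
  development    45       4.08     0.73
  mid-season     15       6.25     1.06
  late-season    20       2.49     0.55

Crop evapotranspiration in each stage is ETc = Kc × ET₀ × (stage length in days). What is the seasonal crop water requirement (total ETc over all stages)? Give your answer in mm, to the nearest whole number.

initial: 0.36 × 2.50 × 30 = 27.00 mm
development: 0.73 × 4.08 × 45 = 134.03 mm
mid-season: 1.06 × 6.25 × 15 = 99.38 mm
late-season: 0.55 × 2.49 × 20 = 27.39 mm
Seasonal total = 287.80 mm

288 mm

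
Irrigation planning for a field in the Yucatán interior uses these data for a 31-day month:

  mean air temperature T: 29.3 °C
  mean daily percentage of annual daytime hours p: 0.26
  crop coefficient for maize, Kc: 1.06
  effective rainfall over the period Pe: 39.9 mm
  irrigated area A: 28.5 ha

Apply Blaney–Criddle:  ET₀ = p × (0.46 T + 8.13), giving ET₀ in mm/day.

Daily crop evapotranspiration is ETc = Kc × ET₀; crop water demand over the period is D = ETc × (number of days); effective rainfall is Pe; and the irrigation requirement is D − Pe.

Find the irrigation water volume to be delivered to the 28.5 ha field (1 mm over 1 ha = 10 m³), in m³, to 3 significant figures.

ET₀ = 0.26 × (0.46 × 29.3 + 8.13) = 0.26 × 21.608 = 5.6181 mm/d
ETc = Kc × ET₀ = 1.06 × 5.6181 = 5.9552 mm/d
Crop demand D = ETc × 31 d = 5.9552 × 31 = 184.611 mm
D − Pe = 184.611 − 39.9 = 144.711 mm
Volume = 144.711 mm × 28.5 ha × 10 = 41242.6 m³

41200 m³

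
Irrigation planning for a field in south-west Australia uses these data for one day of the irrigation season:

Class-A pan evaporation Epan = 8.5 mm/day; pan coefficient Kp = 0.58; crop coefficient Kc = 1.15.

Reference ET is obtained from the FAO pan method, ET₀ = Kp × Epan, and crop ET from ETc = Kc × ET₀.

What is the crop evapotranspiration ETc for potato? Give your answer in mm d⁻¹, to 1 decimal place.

ET₀ = 0.58 × 8.5 = 4.9300 mm/d
ETc = Kc × ET₀ = 1.15 × 4.9300 = 5.6695 mm/d

5.7 mm d⁻¹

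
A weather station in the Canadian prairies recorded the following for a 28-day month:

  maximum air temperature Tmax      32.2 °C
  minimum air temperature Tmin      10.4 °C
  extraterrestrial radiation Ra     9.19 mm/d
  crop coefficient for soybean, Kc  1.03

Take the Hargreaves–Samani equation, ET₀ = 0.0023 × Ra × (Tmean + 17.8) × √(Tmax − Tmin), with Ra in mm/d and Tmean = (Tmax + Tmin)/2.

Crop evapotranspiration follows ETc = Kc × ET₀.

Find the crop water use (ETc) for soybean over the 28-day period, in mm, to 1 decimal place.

111.3 mm

Tmean = (32.2 + 10.4)/2 = 21.30 °C
ET₀ = 0.0023 × 9.19 × (21.30 + 17.8) × √21.8 = 0.0023 × 9.19 × 39.10 × 4.6690 = 3.8587 mm/d
ETc = Kc × ET₀ = 1.03 × 3.8587 = 3.9745 mm/d
Over 28 days: 3.9745 × 28 = 111.286 mm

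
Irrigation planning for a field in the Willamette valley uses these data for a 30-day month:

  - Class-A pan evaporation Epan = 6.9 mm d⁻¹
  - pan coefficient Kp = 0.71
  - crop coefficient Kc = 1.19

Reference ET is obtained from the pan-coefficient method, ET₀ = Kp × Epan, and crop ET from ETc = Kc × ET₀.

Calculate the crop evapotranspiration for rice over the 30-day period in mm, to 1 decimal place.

174.9 mm

ET₀ = 0.71 × 6.9 = 4.8990 mm/d
ETc = Kc × ET₀ = 1.19 × 4.8990 = 5.8298 mm/d
Over 30 days: 5.8298 × 30 = 174.894 mm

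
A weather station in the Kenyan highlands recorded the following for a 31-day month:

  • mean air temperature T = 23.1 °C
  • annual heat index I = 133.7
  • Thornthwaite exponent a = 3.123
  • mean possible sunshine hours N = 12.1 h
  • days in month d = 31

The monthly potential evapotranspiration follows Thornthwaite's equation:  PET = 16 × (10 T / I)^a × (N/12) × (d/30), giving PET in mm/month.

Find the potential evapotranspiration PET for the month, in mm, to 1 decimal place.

92.0 mm

10T/I = 10 × 23.1 / 133.7 = 1.7277
(10T/I)^a = 1.7277^3.123 = 5.5159
Uncorrected PET = 16 × 5.5159 = 88.254 mm
Correction = (N/12)(d/30) = (12.1/12)(31/30) = 1.0419
PET = 88.254 × 1.0419 = 91.952 mm/month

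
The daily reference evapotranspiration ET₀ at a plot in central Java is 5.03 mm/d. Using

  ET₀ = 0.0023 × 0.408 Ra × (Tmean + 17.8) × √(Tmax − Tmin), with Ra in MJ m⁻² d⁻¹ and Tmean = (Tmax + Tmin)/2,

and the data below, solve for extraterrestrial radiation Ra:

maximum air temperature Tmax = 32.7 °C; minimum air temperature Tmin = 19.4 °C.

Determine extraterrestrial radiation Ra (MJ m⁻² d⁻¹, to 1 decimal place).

Tmean = (32.7+19.4)/2 = 26.05 °C; ΔT = 13.3
Ra = ET₀ / [0.0023 × 0.408 × (Tmean+17.8) × √ΔT]
   = 5.03 / (0.0023 × 0.408 × 43.85 × 3.6469) = 33.519 MJ m⁻² d⁻¹

33.5 MJ m⁻² d⁻¹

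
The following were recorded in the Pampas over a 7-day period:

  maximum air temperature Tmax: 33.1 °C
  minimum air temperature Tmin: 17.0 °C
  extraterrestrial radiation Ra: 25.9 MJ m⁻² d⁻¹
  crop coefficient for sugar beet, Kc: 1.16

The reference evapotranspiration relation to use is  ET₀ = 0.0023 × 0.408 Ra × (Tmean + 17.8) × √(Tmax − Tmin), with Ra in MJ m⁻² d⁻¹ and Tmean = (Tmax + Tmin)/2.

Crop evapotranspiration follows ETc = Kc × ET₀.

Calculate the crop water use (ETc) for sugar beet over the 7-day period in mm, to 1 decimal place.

Tmean = (33.1 + 17.0)/2 = 25.05 °C
0.408 Ra = 0.408 × 25.9 = 10.5672 mm/d equivalent
ET₀ = 0.0023 × 10.5672 × (25.05 + 17.8) × √16.1 = 0.0023 × 10.5672 × 42.85 × 4.0125 = 4.1788 mm/d
ETc = Kc × ET₀ = 1.16 × 4.1788 = 4.8474 mm/d
Over 7 days: 4.8474 × 7 = 33.932 mm

33.9 mm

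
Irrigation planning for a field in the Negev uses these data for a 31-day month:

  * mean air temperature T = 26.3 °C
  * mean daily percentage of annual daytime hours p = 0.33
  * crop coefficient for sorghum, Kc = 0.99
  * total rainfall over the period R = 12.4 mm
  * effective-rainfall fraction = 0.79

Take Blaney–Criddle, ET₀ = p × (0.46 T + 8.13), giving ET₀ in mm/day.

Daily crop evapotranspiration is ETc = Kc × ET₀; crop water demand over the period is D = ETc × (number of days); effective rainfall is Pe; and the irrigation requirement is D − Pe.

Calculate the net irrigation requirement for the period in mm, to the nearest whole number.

195 mm

ET₀ = 0.33 × (0.46 × 26.3 + 8.13) = 0.33 × 20.228 = 6.6752 mm/d
ETc = Kc × ET₀ = 0.99 × 6.6752 = 6.6084 mm/d
Crop demand D = ETc × 31 d = 6.6084 × 31 = 204.860 mm
Pe = 0.79 × 12.4 = 9.796 mm
D − Pe = 204.860 − 9.796 = 195.064 mm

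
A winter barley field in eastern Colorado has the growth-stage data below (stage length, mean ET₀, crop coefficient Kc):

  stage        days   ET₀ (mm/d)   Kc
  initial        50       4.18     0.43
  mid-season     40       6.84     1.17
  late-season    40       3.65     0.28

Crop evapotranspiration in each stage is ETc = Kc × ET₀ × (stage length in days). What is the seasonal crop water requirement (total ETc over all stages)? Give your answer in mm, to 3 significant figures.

initial: 0.43 × 4.18 × 50 = 89.87 mm
mid-season: 1.17 × 6.84 × 40 = 320.11 mm
late-season: 0.28 × 3.65 × 40 = 40.88 mm
Seasonal total = 450.86 mm

451 mm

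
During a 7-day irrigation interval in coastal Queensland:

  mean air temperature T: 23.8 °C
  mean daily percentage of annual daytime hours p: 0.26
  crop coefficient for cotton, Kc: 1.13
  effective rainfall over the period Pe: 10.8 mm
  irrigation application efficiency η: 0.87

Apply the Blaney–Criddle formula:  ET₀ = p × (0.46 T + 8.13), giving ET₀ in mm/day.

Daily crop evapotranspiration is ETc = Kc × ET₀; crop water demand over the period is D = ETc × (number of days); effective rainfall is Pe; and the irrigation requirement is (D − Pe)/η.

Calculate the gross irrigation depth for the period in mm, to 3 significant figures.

32.7 mm

ET₀ = 0.26 × (0.46 × 23.8 + 8.13) = 0.26 × 19.078 = 4.9603 mm/d
ETc = Kc × ET₀ = 1.13 × 4.9603 = 5.6051 mm/d
Crop demand D = ETc × 7 d = 5.6051 × 7 = 39.236 mm
D − Pe = 39.236 − 10.8 = 28.436 mm
Gross irrigation = 28.436 / 0.87 = 32.685 mm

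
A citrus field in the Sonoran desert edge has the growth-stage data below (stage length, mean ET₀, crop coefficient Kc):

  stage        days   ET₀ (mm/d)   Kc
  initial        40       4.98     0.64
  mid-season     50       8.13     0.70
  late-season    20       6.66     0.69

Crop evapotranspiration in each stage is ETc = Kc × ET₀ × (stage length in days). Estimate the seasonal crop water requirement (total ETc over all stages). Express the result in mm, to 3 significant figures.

504 mm

initial: 0.64 × 4.98 × 40 = 127.49 mm
mid-season: 0.70 × 8.13 × 50 = 284.55 mm
late-season: 0.69 × 6.66 × 20 = 91.91 mm
Seasonal total = 503.95 mm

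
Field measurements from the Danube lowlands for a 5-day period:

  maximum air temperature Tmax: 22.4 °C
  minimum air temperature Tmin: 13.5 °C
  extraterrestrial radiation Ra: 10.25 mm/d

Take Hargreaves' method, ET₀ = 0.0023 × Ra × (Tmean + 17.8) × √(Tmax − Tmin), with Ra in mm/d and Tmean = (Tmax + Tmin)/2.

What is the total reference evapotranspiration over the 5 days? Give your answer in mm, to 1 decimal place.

Tmean = (22.4 + 13.5)/2 = 17.95 °C
ET₀ = 0.0023 × 10.25 × (17.95 + 17.8) × √8.9 = 0.0023 × 10.25 × 35.75 × 2.9833 = 2.5143 mm/d
Over 5 days: 2.5143 × 5 = 12.572 mm

12.6 mm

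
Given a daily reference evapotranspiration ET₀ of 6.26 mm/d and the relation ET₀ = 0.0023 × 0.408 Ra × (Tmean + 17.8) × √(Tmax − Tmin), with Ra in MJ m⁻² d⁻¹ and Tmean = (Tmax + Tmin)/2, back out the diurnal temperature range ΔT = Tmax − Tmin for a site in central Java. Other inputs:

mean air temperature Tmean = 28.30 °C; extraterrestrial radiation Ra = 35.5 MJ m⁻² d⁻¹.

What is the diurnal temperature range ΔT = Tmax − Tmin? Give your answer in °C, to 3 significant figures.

16.6 °C

√ΔT = ET₀ / [0.0023 × 0.408 × Ra × (Tmean+17.8)] = 6.26 / (0.0023 × 14.4840 × 46.10) = 4.0762
ΔT = 4.0762² = 16.615 °C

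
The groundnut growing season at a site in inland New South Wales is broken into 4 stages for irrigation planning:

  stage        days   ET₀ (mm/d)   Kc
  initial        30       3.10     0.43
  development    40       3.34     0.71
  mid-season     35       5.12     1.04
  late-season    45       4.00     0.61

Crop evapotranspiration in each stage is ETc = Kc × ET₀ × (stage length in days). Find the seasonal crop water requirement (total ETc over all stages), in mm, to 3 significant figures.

431 mm

initial: 0.43 × 3.10 × 30 = 39.99 mm
development: 0.71 × 3.34 × 40 = 94.86 mm
mid-season: 1.04 × 5.12 × 35 = 186.37 mm
late-season: 0.61 × 4.00 × 45 = 109.80 mm
Seasonal total = 431.02 mm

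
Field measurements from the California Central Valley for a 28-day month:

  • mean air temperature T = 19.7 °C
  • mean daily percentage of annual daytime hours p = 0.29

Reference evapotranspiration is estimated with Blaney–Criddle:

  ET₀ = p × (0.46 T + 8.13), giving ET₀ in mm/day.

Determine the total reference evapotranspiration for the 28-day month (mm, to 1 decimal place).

ET₀ = 0.29 × (0.46 × 19.7 + 8.13) = 0.29 × 17.192 = 4.9857 mm/d
Monthly total = 4.9857 × 28 = 139.600 mm

139.6 mm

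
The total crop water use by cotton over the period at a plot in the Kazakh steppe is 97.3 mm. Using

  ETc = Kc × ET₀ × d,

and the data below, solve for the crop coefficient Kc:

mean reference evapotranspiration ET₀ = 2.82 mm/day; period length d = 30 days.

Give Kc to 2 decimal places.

1.15

ETc = Kc × ET₀ × d  ⇒  Kc = ETc / (ET₀ × d)
Kc = 97.3 / (2.82 × 30) = 97.3 / 84.60 = 1.1501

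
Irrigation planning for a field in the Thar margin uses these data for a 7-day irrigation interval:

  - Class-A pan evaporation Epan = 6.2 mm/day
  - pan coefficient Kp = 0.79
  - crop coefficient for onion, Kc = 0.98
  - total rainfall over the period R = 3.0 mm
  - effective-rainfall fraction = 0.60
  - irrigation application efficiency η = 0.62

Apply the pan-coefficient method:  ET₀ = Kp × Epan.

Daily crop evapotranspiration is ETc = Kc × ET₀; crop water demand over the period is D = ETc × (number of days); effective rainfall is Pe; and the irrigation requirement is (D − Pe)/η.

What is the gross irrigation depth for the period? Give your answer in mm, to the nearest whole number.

51 mm

ET₀ = 0.79 × 6.2 = 4.8980 mm/d
ETc = Kc × ET₀ = 0.98 × 4.8980 = 4.8000 mm/d
Crop demand D = ETc × 7 d = 4.8000 × 7 = 33.600 mm
Pe = 0.60 × 3.0 = 1.800 mm
D − Pe = 33.600 − 1.800 = 31.800 mm
Gross irrigation = 31.800 / 0.62 = 51.290 mm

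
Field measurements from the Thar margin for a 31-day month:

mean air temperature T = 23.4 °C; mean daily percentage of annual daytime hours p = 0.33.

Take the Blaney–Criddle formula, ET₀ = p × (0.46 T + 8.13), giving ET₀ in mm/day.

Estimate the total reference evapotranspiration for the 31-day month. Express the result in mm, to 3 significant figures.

193 mm

ET₀ = 0.33 × (0.46 × 23.4 + 8.13) = 0.33 × 18.894 = 6.2350 mm/d
Monthly total = 6.2350 × 31 = 193.285 mm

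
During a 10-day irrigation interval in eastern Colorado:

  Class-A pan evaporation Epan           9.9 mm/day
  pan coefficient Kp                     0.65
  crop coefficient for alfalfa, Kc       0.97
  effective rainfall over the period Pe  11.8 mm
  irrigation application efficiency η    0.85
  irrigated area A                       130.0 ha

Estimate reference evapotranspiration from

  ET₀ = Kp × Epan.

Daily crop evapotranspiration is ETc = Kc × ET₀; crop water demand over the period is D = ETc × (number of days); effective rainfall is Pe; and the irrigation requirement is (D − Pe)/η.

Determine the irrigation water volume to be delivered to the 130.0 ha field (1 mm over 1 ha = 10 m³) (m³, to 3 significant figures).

77400 m³

ET₀ = 0.65 × 9.9 = 6.4350 mm/d
ETc = Kc × ET₀ = 0.97 × 6.4350 = 6.2420 mm/d
Crop demand D = ETc × 10 d = 6.2420 × 10 = 62.420 mm
D − Pe = 62.420 − 11.8 = 50.620 mm
Gross irrigation = 50.620 / 0.85 = 59.553 mm
Volume = 59.553 mm × 130.0 ha × 10 = 77418.9 m³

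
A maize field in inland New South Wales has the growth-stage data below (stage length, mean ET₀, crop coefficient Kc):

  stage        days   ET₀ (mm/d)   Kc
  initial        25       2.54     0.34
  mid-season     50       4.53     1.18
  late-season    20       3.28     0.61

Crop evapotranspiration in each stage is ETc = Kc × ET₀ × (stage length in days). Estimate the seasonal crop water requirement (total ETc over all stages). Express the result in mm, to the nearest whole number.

initial: 0.34 × 2.54 × 25 = 21.59 mm
mid-season: 1.18 × 4.53 × 50 = 267.27 mm
late-season: 0.61 × 3.28 × 20 = 40.02 mm
Seasonal total = 328.88 mm

329 mm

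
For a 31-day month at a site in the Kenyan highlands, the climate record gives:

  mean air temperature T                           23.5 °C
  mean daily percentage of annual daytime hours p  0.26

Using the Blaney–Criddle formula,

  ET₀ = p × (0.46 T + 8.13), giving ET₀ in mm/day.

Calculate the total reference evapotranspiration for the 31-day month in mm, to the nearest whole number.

153 mm

ET₀ = 0.26 × (0.46 × 23.5 + 8.13) = 0.26 × 18.940 = 4.9244 mm/d
Monthly total = 4.9244 × 31 = 152.656 mm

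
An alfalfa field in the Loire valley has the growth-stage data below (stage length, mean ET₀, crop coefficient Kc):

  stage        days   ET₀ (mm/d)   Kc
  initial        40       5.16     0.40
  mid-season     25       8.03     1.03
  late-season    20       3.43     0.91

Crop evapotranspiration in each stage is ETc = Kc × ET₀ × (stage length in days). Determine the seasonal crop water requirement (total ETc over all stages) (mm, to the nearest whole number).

352 mm

initial: 0.40 × 5.16 × 40 = 82.56 mm
mid-season: 1.03 × 8.03 × 25 = 206.77 mm
late-season: 0.91 × 3.43 × 20 = 62.43 mm
Seasonal total = 351.76 mm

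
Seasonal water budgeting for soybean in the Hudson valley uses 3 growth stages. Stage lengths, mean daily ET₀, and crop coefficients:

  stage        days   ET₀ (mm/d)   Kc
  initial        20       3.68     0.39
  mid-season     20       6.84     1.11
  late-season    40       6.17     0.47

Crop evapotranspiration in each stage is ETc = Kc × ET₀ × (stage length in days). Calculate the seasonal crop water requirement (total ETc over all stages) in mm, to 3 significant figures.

297 mm

initial: 0.39 × 3.68 × 20 = 28.70 mm
mid-season: 1.11 × 6.84 × 20 = 151.85 mm
late-season: 0.47 × 6.17 × 40 = 116.00 mm
Seasonal total = 296.55 mm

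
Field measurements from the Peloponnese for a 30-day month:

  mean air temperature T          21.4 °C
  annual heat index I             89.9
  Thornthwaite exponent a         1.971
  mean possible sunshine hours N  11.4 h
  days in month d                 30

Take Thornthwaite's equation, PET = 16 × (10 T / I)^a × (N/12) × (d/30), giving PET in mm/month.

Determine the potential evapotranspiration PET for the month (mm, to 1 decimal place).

84.0 mm

10T/I = 10 × 21.4 / 89.9 = 2.3804
(10T/I)^a = 2.3804^1.971 = 5.5256
Uncorrected PET = 16 × 5.5256 = 88.410 mm
Correction = (N/12)(d/30) = (11.4/12)(30/30) = 0.9500
PET = 88.410 × 0.9500 = 83.990 mm/month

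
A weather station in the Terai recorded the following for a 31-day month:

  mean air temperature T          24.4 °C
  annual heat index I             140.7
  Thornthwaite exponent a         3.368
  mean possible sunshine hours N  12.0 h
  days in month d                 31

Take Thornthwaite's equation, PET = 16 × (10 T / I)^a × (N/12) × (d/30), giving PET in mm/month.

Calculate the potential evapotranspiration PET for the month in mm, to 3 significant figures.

10T/I = 10 × 24.4 / 140.7 = 1.7342
(10T/I)^a = 1.7342^3.368 = 6.3868
Uncorrected PET = 16 × 6.3868 = 102.189 mm
Correction = (N/12)(d/30) = (12.0/12)(31/30) = 1.0333
PET = 102.189 × 1.0333 = 105.592 mm/month

106 mm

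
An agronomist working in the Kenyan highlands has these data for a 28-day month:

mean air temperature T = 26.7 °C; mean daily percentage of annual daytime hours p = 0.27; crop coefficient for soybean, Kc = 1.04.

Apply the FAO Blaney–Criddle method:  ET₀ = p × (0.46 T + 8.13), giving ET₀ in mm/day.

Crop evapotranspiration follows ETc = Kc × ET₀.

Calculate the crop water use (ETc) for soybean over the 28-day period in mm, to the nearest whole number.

ET₀ = 0.27 × (0.46 × 26.7 + 8.13) = 0.27 × 20.412 = 5.5112 mm/d
ETc = Kc × ET₀ = 1.04 × 5.5112 = 5.7316 mm/d
Over 28 days: 5.7316 × 28 = 160.485 mm

160 mm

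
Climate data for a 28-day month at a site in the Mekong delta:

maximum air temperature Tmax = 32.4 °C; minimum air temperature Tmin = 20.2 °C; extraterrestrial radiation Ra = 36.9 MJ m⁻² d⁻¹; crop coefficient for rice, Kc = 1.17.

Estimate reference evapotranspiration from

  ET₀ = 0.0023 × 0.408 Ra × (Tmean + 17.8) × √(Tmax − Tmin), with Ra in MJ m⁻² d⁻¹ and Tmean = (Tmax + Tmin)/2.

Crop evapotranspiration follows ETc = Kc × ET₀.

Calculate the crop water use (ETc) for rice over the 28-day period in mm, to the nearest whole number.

175 mm

Tmean = (32.4 + 20.2)/2 = 26.30 °C
0.408 Ra = 0.408 × 36.9 = 15.0552 mm/d equivalent
ET₀ = 0.0023 × 15.0552 × (26.30 + 17.8) × √12.2 = 0.0023 × 15.0552 × 44.10 × 3.4928 = 5.3337 mm/d
ETc = Kc × ET₀ = 1.17 × 5.3337 = 6.2404 mm/d
Over 28 days: 6.2404 × 28 = 174.731 mm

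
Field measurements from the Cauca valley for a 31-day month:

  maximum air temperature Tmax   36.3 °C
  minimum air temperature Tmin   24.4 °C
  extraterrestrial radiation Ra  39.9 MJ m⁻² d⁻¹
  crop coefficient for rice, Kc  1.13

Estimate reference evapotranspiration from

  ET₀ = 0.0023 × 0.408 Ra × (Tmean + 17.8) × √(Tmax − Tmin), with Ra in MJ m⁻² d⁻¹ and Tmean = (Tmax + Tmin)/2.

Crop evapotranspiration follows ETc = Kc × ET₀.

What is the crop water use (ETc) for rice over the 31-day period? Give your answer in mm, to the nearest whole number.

218 mm

Tmean = (36.3 + 24.4)/2 = 30.35 °C
0.408 Ra = 0.408 × 39.9 = 16.2792 mm/d equivalent
ET₀ = 0.0023 × 16.2792 × (30.35 + 17.8) × √11.9 = 0.0023 × 16.2792 × 48.15 × 3.4496 = 6.2191 mm/d
ETc = Kc × ET₀ = 1.13 × 6.2191 = 7.0276 mm/d
Over 31 days: 7.0276 × 31 = 217.856 mm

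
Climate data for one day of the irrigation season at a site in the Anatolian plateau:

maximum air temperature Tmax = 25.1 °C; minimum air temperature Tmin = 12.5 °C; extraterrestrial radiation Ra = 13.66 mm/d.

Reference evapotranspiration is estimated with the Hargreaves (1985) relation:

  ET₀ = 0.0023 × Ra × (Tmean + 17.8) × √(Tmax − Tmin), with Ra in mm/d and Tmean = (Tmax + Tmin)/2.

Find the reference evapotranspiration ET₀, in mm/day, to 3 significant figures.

4.08 mm/day

Tmean = (25.1 + 12.5)/2 = 18.80 °C
ET₀ = 0.0023 × 13.66 × (18.80 + 17.8) × √12.6 = 0.0023 × 13.66 × 36.60 × 3.5496 = 4.0817 mm/d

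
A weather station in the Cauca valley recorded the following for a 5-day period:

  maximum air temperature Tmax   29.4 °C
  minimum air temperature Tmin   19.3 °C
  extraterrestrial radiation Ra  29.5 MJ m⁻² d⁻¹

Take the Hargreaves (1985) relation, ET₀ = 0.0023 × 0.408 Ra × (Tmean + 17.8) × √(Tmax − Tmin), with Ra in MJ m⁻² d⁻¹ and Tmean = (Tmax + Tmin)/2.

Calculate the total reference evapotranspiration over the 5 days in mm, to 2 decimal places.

18.54 mm

Tmean = (29.4 + 19.3)/2 = 24.35 °C
0.408 Ra = 0.408 × 29.5 = 12.0360 mm/d equivalent
ET₀ = 0.0023 × 12.0360 × (24.35 + 17.8) × √10.1 = 0.0023 × 12.0360 × 42.15 × 3.1780 = 3.7082 mm/d
Over 5 days: 3.7082 × 5 = 18.541 mm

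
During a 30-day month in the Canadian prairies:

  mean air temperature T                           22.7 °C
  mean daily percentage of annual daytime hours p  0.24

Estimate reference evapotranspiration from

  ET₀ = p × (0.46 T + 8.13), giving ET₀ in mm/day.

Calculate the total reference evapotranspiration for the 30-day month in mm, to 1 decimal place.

ET₀ = 0.24 × (0.46 × 22.7 + 8.13) = 0.24 × 18.572 = 4.4573 mm/d
Monthly total = 4.4573 × 30 = 133.719 mm

133.7 mm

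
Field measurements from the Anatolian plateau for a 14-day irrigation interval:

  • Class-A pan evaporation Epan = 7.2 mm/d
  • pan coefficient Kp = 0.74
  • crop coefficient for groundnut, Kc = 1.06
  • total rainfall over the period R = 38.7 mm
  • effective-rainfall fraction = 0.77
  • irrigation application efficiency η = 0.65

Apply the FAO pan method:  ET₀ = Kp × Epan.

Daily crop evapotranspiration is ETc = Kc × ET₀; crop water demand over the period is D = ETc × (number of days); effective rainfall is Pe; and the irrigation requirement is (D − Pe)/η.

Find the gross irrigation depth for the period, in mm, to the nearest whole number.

ET₀ = 0.74 × 7.2 = 5.3280 mm/d
ETc = Kc × ET₀ = 1.06 × 5.3280 = 5.6477 mm/d
Crop demand D = ETc × 14 d = 5.6477 × 14 = 79.068 mm
Pe = 0.77 × 38.7 = 29.799 mm
D − Pe = 79.068 − 29.799 = 49.269 mm
Gross irrigation = 49.269 / 0.65 = 75.798 mm

76 mm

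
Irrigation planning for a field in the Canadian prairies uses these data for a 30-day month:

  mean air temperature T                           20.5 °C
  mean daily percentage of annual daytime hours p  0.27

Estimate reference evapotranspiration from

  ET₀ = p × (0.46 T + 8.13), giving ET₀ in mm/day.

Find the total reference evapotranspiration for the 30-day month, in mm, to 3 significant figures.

ET₀ = 0.27 × (0.46 × 20.5 + 8.13) = 0.27 × 17.560 = 4.7412 mm/d
Monthly total = 4.7412 × 30 = 142.236 mm

142 mm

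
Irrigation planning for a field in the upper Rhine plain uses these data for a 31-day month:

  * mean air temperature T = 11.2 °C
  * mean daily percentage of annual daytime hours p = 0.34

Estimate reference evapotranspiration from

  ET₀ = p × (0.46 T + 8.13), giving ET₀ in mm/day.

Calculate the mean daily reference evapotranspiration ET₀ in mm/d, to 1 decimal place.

4.5 mm/d

ET₀ = 0.34 × (0.46 × 11.2 + 8.13) = 0.34 × 13.282 = 4.5159 mm/d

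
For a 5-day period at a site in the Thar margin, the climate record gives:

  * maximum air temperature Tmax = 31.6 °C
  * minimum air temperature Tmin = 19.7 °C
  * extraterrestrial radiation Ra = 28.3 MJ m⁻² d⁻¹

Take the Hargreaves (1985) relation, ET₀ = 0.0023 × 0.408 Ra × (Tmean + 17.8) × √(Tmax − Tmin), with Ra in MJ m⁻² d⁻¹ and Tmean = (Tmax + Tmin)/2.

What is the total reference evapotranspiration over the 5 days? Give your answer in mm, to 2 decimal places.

19.90 mm

Tmean = (31.6 + 19.7)/2 = 25.65 °C
0.408 Ra = 0.408 × 28.3 = 11.5464 mm/d equivalent
ET₀ = 0.0023 × 11.5464 × (25.65 + 17.8) × √11.9 = 0.0023 × 11.5464 × 43.45 × 3.4496 = 3.9805 mm/d
Over 5 days: 3.9805 × 5 = 19.903 mm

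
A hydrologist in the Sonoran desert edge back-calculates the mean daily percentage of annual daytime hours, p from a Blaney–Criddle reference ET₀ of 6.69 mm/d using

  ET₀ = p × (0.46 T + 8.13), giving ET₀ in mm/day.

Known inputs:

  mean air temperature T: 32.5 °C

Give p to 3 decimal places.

p = ET₀ / (0.46 T + 8.13) = 6.69 / (0.46 × 32.5 + 8.13) = 6.69 / 23.080 = 0.2899

0.290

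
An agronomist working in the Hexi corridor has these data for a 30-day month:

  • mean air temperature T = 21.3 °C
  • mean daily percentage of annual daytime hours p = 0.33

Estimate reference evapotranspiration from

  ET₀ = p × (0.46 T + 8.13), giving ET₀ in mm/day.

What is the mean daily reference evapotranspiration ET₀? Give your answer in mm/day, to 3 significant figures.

ET₀ = 0.33 × (0.46 × 21.3 + 8.13) = 0.33 × 17.928 = 5.9162 mm/d

5.92 mm/day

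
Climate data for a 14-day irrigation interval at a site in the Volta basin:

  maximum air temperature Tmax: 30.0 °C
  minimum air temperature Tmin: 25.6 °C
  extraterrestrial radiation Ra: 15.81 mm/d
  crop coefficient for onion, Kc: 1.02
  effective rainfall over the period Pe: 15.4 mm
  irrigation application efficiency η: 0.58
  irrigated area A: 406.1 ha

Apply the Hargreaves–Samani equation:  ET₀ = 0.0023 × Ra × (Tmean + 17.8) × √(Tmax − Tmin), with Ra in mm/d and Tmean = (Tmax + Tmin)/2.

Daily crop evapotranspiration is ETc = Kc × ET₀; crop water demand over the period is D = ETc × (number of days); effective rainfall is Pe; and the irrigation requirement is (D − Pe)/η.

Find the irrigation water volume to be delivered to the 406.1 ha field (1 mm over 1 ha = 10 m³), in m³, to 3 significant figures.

Tmean = (30.0 + 25.6)/2 = 27.80 °C
ET₀ = 0.0023 × 15.81 × (27.80 + 17.8) × √4.4 = 0.0023 × 15.81 × 45.60 × 2.0976 = 3.4781 mm/d
ETc = Kc × ET₀ = 1.02 × 3.4781 = 3.5477 mm/d
Crop demand D = ETc × 14 d = 3.5477 × 14 = 49.668 mm
D − Pe = 49.668 − 15.4 = 34.268 mm
Gross irrigation = 34.268 / 0.58 = 59.083 mm
Volume = 59.083 mm × 406.1 ha × 10 = 239936.1 m³

240000 m³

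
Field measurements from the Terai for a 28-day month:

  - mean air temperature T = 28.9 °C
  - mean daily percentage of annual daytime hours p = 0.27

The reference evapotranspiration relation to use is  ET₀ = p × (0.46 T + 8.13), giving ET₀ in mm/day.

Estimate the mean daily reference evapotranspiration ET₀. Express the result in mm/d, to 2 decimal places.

ET₀ = 0.27 × (0.46 × 28.9 + 8.13) = 0.27 × 21.424 = 5.7845 mm/d

5.78 mm/d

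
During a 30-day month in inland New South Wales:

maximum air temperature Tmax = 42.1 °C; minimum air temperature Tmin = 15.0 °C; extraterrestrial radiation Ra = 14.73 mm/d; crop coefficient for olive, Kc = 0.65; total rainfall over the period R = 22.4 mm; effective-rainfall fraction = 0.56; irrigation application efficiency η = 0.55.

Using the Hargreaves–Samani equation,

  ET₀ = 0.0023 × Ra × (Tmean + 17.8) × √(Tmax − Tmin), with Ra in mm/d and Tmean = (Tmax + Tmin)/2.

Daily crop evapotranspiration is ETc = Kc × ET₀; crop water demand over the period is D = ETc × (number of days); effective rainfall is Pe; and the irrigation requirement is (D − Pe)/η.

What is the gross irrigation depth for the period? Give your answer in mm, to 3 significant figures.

267 mm

Tmean = (42.1 + 15.0)/2 = 28.55 °C
ET₀ = 0.0023 × 14.73 × (28.55 + 17.8) × √27.1 = 0.0023 × 14.73 × 46.35 × 5.2058 = 8.1746 mm/d
ETc = Kc × ET₀ = 0.65 × 8.1746 = 5.3135 mm/d
Crop demand D = ETc × 30 d = 5.3135 × 30 = 159.405 mm
Pe = 0.56 × 22.4 = 12.544 mm
D − Pe = 159.405 − 12.544 = 146.861 mm
Gross irrigation = 146.861 / 0.55 = 267.020 mm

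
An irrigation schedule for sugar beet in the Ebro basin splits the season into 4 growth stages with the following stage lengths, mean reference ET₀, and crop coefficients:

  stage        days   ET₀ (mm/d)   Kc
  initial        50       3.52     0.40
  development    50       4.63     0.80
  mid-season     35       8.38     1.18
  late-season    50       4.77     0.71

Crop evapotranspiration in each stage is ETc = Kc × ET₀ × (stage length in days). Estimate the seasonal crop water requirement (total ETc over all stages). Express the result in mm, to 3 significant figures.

771 mm

initial: 0.40 × 3.52 × 50 = 70.40 mm
development: 0.80 × 4.63 × 50 = 185.20 mm
mid-season: 1.18 × 8.38 × 35 = 346.09 mm
late-season: 0.71 × 4.77 × 50 = 169.34 mm
Seasonal total = 771.03 mm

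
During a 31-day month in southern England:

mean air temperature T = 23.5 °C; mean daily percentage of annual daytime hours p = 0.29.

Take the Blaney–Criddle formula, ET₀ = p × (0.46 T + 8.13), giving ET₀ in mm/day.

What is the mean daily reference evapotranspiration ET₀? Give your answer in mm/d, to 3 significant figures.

5.49 mm/d

ET₀ = 0.29 × (0.46 × 23.5 + 8.13) = 0.29 × 18.940 = 5.4926 mm/d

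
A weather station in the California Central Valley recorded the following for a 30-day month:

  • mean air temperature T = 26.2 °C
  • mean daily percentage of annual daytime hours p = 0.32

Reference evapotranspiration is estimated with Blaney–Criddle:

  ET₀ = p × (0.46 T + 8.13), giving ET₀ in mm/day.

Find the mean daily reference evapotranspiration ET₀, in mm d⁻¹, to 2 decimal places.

6.46 mm d⁻¹

ET₀ = 0.32 × (0.46 × 26.2 + 8.13) = 0.32 × 20.182 = 6.4582 mm/d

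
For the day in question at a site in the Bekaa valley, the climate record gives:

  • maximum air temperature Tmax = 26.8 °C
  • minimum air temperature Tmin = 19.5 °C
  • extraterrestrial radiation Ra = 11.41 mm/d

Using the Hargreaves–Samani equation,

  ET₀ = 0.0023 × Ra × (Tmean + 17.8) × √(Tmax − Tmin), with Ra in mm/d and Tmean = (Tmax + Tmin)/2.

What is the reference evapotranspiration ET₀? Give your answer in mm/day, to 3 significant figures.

Tmean = (26.8 + 19.5)/2 = 23.15 °C
ET₀ = 0.0023 × 11.41 × (23.15 + 17.8) × √7.3 = 0.0023 × 11.41 × 40.95 × 2.7019 = 2.9036 mm/d

2.90 mm/day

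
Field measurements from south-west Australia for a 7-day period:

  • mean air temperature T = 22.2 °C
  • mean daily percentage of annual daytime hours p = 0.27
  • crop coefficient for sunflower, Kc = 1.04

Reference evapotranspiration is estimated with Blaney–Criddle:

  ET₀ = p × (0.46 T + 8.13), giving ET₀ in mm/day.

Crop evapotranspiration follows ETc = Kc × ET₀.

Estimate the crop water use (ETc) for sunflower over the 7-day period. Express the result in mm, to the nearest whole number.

36 mm

ET₀ = 0.27 × (0.46 × 22.2 + 8.13) = 0.27 × 18.342 = 4.9523 mm/d
ETc = Kc × ET₀ = 1.04 × 4.9523 = 5.1504 mm/d
Over 7 days: 5.1504 × 7 = 36.053 mm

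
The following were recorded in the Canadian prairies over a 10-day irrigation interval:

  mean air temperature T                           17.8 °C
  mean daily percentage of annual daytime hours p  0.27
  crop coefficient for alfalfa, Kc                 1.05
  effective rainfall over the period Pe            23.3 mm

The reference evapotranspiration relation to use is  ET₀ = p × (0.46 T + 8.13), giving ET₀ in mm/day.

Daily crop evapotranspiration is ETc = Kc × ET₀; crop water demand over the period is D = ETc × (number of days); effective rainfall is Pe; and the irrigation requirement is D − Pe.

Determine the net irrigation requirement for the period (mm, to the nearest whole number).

23 mm

ET₀ = 0.27 × (0.46 × 17.8 + 8.13) = 0.27 × 16.318 = 4.4059 mm/d
ETc = Kc × ET₀ = 1.05 × 4.4059 = 4.6262 mm/d
Crop demand D = ETc × 10 d = 4.6262 × 10 = 46.262 mm
D − Pe = 46.262 − 23.3 = 22.962 mm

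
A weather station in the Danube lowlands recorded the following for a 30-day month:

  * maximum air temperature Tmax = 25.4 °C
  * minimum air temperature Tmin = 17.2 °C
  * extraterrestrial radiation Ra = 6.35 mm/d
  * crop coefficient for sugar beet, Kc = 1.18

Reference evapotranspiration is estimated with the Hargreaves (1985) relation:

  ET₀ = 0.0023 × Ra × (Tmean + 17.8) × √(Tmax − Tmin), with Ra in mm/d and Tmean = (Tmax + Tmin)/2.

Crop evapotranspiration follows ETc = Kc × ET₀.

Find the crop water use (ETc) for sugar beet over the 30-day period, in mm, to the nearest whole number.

58 mm

Tmean = (25.4 + 17.2)/2 = 21.30 °C
ET₀ = 0.0023 × 6.35 × (21.30 + 17.8) × √8.2 = 0.0023 × 6.35 × 39.10 × 2.8636 = 1.6353 mm/d
ETc = Kc × ET₀ = 1.18 × 1.6353 = 1.9297 mm/d
Over 30 days: 1.9297 × 30 = 57.891 mm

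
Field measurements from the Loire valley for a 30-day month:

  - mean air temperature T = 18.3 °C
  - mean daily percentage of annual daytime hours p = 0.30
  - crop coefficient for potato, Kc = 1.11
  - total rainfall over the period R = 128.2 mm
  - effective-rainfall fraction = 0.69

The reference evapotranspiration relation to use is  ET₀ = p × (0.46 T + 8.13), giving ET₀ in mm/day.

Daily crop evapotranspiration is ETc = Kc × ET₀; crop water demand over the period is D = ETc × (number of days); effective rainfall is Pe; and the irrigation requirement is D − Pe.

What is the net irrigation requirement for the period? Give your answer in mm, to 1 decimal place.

76.9 mm

ET₀ = 0.30 × (0.46 × 18.3 + 8.13) = 0.30 × 16.548 = 4.9644 mm/d
ETc = Kc × ET₀ = 1.11 × 4.9644 = 5.5105 mm/d
Crop demand D = ETc × 30 d = 5.5105 × 30 = 165.315 mm
Pe = 0.69 × 128.2 = 88.458 mm
D − Pe = 165.315 − 88.458 = 76.857 mm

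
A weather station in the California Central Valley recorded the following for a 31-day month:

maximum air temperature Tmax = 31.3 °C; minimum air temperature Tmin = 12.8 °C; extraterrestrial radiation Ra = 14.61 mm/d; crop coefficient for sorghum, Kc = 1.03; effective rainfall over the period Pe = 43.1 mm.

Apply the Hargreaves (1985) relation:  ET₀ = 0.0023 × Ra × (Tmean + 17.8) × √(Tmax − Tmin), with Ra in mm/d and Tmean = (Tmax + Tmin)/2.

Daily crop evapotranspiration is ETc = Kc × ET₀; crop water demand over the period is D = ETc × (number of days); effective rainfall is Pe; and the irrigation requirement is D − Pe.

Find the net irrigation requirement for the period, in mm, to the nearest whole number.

Tmean = (31.3 + 12.8)/2 = 22.05 °C
ET₀ = 0.0023 × 14.61 × (22.05 + 17.8) × √18.5 = 0.0023 × 14.61 × 39.85 × 4.3012 = 5.7596 mm/d
ETc = Kc × ET₀ = 1.03 × 5.7596 = 5.9324 mm/d
Crop demand D = ETc × 31 d = 5.9324 × 31 = 183.904 mm
D − Pe = 183.904 − 43.1 = 140.804 mm

141 mm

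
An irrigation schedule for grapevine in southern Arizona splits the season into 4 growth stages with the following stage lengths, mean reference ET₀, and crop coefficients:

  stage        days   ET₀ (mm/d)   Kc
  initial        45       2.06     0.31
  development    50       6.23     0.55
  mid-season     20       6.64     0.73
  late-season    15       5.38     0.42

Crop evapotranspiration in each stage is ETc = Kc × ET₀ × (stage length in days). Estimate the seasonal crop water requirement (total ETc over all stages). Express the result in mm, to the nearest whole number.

initial: 0.31 × 2.06 × 45 = 28.74 mm
development: 0.55 × 6.23 × 50 = 171.33 mm
mid-season: 0.73 × 6.64 × 20 = 96.94 mm
late-season: 0.42 × 5.38 × 15 = 33.89 mm
Seasonal total = 330.90 mm

331 mm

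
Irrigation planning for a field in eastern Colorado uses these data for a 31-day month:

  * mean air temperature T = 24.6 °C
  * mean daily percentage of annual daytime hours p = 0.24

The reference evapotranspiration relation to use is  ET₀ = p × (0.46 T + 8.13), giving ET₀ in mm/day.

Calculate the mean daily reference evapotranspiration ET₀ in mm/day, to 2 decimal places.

4.67 mm/day

ET₀ = 0.24 × (0.46 × 24.6 + 8.13) = 0.24 × 19.446 = 4.6670 mm/d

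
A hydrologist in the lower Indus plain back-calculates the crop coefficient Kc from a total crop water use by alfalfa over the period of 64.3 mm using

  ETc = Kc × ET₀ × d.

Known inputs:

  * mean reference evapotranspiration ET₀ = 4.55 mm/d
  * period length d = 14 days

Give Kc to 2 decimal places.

ETc = Kc × ET₀ × d  ⇒  Kc = ETc / (ET₀ × d)
Kc = 64.3 / (4.55 × 14) = 64.3 / 63.70 = 1.0094

1.01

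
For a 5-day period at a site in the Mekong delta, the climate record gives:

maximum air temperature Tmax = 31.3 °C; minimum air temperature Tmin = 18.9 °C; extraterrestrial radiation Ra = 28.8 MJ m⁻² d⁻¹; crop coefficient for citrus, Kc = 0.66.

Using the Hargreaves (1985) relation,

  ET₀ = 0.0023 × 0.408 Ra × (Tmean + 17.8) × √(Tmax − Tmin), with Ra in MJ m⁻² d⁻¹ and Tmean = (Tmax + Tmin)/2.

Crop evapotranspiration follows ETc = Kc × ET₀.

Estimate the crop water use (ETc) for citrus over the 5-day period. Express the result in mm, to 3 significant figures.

13.5 mm

Tmean = (31.3 + 18.9)/2 = 25.10 °C
0.408 Ra = 0.408 × 28.8 = 11.7504 mm/d equivalent
ET₀ = 0.0023 × 11.7504 × (25.10 + 17.8) × √12.4 = 0.0023 × 11.7504 × 42.90 × 3.5214 = 4.0828 mm/d
ETc = Kc × ET₀ = 0.66 × 4.0828 = 2.6946 mm/d
Over 5 days: 2.6946 × 5 = 13.473 mm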